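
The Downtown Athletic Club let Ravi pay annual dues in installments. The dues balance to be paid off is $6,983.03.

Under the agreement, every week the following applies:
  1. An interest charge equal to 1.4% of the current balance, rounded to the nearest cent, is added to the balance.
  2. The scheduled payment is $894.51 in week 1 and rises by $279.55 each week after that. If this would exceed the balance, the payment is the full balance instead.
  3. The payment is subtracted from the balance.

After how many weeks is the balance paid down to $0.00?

6

Week 1: $6,983.03 +$97.76 interest = $7,080.79; pay $894.51 → $6,186.28
Week 2: $6,186.28 +$86.61 interest = $6,272.89; pay $1,174.06 → $5,098.83
Week 3: $5,098.83 +$71.38 interest = $5,170.21; pay $1,453.61 → $3,716.60
Week 4: $3,716.60 +$52.03 interest = $3,768.63; pay $1,733.16 → $2,035.47
Week 5: $2,035.47 +$28.50 interest = $2,063.97; pay $2,012.71 → $51.26
Week 6: $51.26 +$0.72 interest = $51.98; pay $51.98 → $0.00
Balance reaches $0.00 in week 6.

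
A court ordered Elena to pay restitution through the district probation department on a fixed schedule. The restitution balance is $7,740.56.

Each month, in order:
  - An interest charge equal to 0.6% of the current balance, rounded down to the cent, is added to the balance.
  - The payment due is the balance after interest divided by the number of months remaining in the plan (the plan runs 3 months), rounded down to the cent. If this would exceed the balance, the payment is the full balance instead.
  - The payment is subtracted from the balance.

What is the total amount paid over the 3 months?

# | Opening | Interest | Payment | End bal
1 | $7,740.56 | $46.44 | $2,595.66 | $5,191.34
2 | $5,191.34 | $31.14 | $2,611.24 | $2,611.24
3 | $2,611.24 | $15.66 | $2,626.90 | $0.00
Total paid: $7,833.80

$7,833.80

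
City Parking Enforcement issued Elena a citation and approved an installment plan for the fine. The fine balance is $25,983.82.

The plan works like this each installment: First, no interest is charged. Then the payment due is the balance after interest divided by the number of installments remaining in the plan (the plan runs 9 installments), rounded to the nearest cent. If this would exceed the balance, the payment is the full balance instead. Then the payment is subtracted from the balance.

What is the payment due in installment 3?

Installment 1: opening $25,983.82; payment $2,887.09; balance $23,096.73
Installment 2: opening $23,096.73; payment $2,887.09; balance $20,209.64
Installment 3: opening $20,209.64; payment $2,887.09; balance $17,322.55

$2,887.09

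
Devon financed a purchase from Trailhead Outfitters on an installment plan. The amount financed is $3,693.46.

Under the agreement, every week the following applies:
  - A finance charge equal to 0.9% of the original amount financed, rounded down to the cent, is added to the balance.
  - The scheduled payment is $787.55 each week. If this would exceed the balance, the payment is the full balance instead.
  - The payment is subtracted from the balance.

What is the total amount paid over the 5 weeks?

Week 1: $3,693.46 +$33.24 interest = $3,726.70; pay $787.55 → $2,939.15
Week 2: $2,939.15 +$33.24 interest = $2,972.39; pay $787.55 → $2,184.84
Week 3: $2,184.84 +$33.24 interest = $2,218.08; pay $787.55 → $1,430.53
Week 4: $1,430.53 +$33.24 interest = $1,463.77; pay $787.55 → $676.22
Week 5: $676.22 +$33.24 interest = $709.46; pay $709.46 → $0.00
Total paid: $3,859.66

$3,859.66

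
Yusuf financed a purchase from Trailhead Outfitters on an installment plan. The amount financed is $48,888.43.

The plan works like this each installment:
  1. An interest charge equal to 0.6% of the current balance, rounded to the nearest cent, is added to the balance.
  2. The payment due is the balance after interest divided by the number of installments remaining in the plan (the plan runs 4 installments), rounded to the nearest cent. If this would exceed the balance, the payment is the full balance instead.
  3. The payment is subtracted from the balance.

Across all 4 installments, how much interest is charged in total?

$737.74

Installment 1: $48,888.43 +$293.33 interest = $49,181.76; pay $12,295.44 → $36,886.32
Installment 2: $36,886.32 +$221.32 interest = $37,107.64; pay $12,369.21 → $24,738.43
Installment 3: $24,738.43 +$148.43 interest = $24,886.86; pay $12,443.43 → $12,443.43
Installment 4: $12,443.43 +$74.66 interest = $12,518.09; pay $12,518.09 → $0.00
Total interest: $293.33 + $221.32 + $148.43 + $74.66 = $737.74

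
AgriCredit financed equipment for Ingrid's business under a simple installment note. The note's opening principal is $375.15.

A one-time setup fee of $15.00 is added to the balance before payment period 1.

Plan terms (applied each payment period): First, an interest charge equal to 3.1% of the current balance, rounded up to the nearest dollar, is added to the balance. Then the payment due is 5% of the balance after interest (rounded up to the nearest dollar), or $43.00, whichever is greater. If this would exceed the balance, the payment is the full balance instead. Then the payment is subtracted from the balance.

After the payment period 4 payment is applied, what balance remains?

$264.15

Payment period 1: opening $390.15; interest $13.00 → $403.15; payment $43.00; balance $360.15
Payment period 2: opening $360.15; interest $12.00 → $372.15; payment $43.00; balance $329.15
Payment period 3: opening $329.15; interest $11.00 → $340.15; payment $43.00; balance $297.15
Payment period 4: opening $297.15; interest $10.00 → $307.15; payment $43.00; balance $264.15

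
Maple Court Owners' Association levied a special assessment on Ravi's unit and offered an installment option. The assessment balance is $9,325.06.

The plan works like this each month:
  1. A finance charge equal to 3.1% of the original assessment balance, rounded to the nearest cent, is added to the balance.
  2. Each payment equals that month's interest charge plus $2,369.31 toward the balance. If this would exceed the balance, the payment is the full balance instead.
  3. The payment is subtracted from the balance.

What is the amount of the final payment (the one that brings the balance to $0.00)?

$2,506.21

# | Opening | Interest | Payment | End bal
1 | $9,325.06 | $289.08 | $2,658.39 | $6,955.75
2 | $6,955.75 | $289.08 | $2,658.39 | $4,586.44
3 | $4,586.44 | $289.08 | $2,658.39 | $2,217.13
4 | $2,217.13 | $289.08 | $2,506.21 | $0.00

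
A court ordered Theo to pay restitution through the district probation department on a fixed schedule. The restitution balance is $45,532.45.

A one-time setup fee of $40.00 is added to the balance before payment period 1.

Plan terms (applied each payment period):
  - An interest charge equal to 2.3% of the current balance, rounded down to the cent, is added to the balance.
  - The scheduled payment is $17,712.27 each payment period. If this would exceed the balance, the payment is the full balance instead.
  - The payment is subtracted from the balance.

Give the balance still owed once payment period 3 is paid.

$0.00

# | Opening | Interest | Payment | End bal
1 | $45,572.45 | $1,048.16 | $17,712.27 | $28,908.34
2 | $28,908.34 | $664.89 | $17,712.27 | $11,860.96
3 | $11,860.96 | $272.80 | $12,133.76 | $0.00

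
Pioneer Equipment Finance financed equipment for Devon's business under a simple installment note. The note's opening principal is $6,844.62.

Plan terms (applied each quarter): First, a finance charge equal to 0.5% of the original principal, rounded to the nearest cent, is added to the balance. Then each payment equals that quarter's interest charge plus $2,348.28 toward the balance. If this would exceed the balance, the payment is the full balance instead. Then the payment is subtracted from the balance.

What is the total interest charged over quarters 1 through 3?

Quarter 1: $6,844.62 +$34.22 interest = $6,878.84; pay $2,382.50 → $4,496.34
Quarter 2: $4,496.34 +$34.22 interest = $4,530.56; pay $2,382.50 → $2,148.06
Quarter 3: $2,148.06 +$34.22 interest = $2,182.28; pay $2,182.28 → $0.00
Total interest: $34.22 + $34.22 + $34.22 = $102.66

$102.66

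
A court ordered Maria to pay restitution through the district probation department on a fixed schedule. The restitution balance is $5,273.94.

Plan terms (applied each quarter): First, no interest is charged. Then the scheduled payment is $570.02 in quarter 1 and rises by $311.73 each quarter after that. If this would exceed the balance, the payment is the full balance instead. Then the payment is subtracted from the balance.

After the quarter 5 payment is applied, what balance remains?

Quarter 1: $5,273.94 − $570.02 → $4,703.92
Quarter 2: $4,703.92 − $881.75 → $3,822.17
Quarter 3: $3,822.17 − $1,193.48 → $2,628.69
Quarter 4: $2,628.69 − $1,505.21 → $1,123.48
Quarter 5: $1,123.48 − $1,123.48 → $0.00

$0.00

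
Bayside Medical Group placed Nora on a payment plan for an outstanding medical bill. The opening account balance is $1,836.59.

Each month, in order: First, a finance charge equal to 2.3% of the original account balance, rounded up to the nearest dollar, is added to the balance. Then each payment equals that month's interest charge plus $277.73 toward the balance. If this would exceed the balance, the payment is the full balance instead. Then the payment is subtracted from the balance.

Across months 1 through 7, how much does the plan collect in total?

$2,137.59

# | Opening | Interest | Payment | End bal
1 | $1,836.59 | $43.00 | $320.73 | $1,558.86
2 | $1,558.86 | $43.00 | $320.73 | $1,281.13
3 | $1,281.13 | $43.00 | $320.73 | $1,003.40
4 | $1,003.40 | $43.00 | $320.73 | $725.67
5 | $725.67 | $43.00 | $320.73 | $447.94
6 | $447.94 | $43.00 | $320.73 | $170.21
7 | $170.21 | $43.00 | $213.21 | $0.00
Total paid: $2,137.59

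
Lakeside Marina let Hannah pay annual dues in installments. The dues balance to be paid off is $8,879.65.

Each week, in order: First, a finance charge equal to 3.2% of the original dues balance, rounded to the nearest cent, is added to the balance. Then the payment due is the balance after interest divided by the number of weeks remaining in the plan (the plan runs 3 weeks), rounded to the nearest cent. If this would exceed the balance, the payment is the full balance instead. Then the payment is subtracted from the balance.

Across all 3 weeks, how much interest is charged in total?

$852.45

Week 1: $8,879.65 +$284.15 interest = $9,163.80; pay $3,054.60 → $6,109.20
Week 2: $6,109.20 +$284.15 interest = $6,393.35; pay $3,196.68 → $3,196.67
Week 3: $3,196.67 +$284.15 interest = $3,480.82; pay $3,480.82 → $0.00
Total interest: $284.15 + $284.15 + $284.15 = $852.45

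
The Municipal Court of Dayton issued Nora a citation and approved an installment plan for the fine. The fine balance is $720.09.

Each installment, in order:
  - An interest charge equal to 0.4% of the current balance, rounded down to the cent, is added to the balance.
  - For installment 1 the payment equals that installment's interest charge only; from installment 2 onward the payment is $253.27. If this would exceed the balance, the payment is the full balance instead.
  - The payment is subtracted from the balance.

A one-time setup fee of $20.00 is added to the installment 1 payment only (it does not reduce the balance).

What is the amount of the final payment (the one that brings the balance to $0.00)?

$219.17

Installment 1: opening $720.09; interest $2.88 → $722.97; payment $2.88 (+ $20.00 fee); balance $720.09
Installment 2: opening $720.09; interest $2.88 → $722.97; payment $253.27; balance $469.70
Installment 3: opening $469.70; interest $1.87 → $471.57; payment $253.27; balance $218.30
Installment 4: opening $218.30; interest $0.87 → $219.17; payment $219.17; balance $0.00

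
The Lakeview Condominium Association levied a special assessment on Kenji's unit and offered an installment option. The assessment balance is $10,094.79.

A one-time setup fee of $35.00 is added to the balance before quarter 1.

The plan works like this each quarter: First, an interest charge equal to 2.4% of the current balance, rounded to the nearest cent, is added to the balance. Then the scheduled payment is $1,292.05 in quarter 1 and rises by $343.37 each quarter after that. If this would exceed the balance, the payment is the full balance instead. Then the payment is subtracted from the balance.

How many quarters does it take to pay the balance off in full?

Quarter 1: $10,129.79 +$243.11 interest = $10,372.90; pay $1,292.05 → $9,080.85
Quarter 2: $9,080.85 +$217.94 interest = $9,298.79; pay $1,635.42 → $7,663.37
Quarter 3: $7,663.37 +$183.92 interest = $7,847.29; pay $1,978.79 → $5,868.50
Quarter 4: $5,868.50 +$140.84 interest = $6,009.34; pay $2,322.16 → $3,687.18
Quarter 5: $3,687.18 +$88.49 interest = $3,775.67; pay $2,665.53 → $1,110.14
Quarter 6: $1,110.14 +$26.64 interest = $1,136.78; pay $1,136.78 → $0.00
Balance reaches $0.00 in quarter 6.

6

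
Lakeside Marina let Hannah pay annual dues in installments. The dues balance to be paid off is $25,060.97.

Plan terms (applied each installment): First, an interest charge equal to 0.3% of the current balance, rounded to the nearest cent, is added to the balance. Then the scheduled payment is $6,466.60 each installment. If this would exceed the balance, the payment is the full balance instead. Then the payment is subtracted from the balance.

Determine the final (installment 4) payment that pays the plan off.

$5,846.63

# | Opening | Interest | Payment | End bal
1 | $25,060.97 | $75.18 | $6,466.60 | $18,669.55
2 | $18,669.55 | $56.01 | $6,466.60 | $12,258.96
3 | $12,258.96 | $36.78 | $6,466.60 | $5,829.14
4 | $5,829.14 | $17.49 | $5,846.63 | $0.00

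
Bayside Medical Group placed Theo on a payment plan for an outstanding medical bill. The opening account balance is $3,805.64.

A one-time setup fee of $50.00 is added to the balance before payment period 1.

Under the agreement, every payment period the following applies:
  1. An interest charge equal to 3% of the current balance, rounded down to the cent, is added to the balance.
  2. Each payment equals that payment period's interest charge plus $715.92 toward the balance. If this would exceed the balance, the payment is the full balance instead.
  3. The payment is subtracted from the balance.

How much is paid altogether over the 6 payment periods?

$4,227.46

Payment period 1: opening $3,855.64; interest $115.66 → $3,971.30; payment $831.58; balance $3,139.72
Payment period 2: opening $3,139.72; interest $94.19 → $3,233.91; payment $810.11; balance $2,423.80
Payment period 3: opening $2,423.80; interest $72.71 → $2,496.51; payment $788.63; balance $1,707.88
Payment period 4: opening $1,707.88; interest $51.23 → $1,759.11; payment $767.15; balance $991.96
Payment period 5: opening $991.96; interest $29.75 → $1,021.71; payment $745.67; balance $276.04
Payment period 6: opening $276.04; interest $8.28 → $284.32; payment $284.32; balance $0.00
Total paid: $4,227.46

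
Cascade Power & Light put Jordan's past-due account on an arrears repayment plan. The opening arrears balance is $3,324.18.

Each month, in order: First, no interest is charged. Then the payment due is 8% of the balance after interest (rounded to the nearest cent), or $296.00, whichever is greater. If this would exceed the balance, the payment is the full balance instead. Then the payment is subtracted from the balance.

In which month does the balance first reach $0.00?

Month 1: $3,324.18 − $296.00 → $3,028.18
Month 2: $3,028.18 − $296.00 → $2,732.18
Month 3: $2,732.18 − $296.00 → $2,436.18
Month 4: $2,436.18 − $296.00 → $2,140.18
Month 5: $2,140.18 − $296.00 → $1,844.18
Month 6: $1,844.18 − $296.00 → $1,548.18
Month 7: $1,548.18 − $296.00 → $1,252.18
Month 8: $1,252.18 − $296.00 → $956.18
Month 9: $956.18 − $296.00 → $660.18
Month 10: $660.18 − $296.00 → $364.18
Month 11: $364.18 − $296.00 → $68.18
Month 12: $68.18 − $68.18 → $0.00
Balance reaches $0.00 in month 12.

12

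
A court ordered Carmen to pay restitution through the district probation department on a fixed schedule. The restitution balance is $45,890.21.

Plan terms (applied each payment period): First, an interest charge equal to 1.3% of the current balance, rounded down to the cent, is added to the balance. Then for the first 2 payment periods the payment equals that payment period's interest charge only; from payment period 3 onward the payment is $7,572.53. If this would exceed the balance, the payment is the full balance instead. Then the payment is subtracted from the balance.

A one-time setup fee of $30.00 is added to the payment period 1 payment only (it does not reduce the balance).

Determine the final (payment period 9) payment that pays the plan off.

$2,684.76

# | Opening | Interest | Payment | Fee | End bal
1 | $45,890.21 | $596.57 | $596.57 | $30.00 | $45,890.21
2 | $45,890.21 | $596.57 | $596.57 | — | $45,890.21
3 | $45,890.21 | $596.57 | $7,572.53 | — | $38,914.25
4 | $38,914.25 | $505.88 | $7,572.53 | — | $31,847.60
5 | $31,847.60 | $414.01 | $7,572.53 | — | $24,689.08
6 | $24,689.08 | $320.95 | $7,572.53 | — | $17,437.50
7 | $17,437.50 | $226.68 | $7,572.53 | — | $10,091.65
8 | $10,091.65 | $131.19 | $7,572.53 | — | $2,650.31
9 | $2,650.31 | $34.45 | $2,684.76 | — | $0.00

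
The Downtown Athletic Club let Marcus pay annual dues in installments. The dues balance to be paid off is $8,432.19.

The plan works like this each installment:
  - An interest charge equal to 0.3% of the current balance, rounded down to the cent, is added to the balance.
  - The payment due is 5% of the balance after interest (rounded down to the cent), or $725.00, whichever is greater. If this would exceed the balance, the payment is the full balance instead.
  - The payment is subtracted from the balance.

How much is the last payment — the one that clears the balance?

Installment 1: $8,432.19 +$25.29 interest = $8,457.48; pay $725.00 → $7,732.48
Installment 2: $7,732.48 +$23.19 interest = $7,755.67; pay $725.00 → $7,030.67
Installment 3: $7,030.67 +$21.09 interest = $7,051.76; pay $725.00 → $6,326.76
Installment 4: $6,326.76 +$18.98 interest = $6,345.74; pay $725.00 → $5,620.74
Installment 5: $5,620.74 +$16.86 interest = $5,637.60; pay $725.00 → $4,912.60
Installment 6: $4,912.60 +$14.73 interest = $4,927.33; pay $725.00 → $4,202.33
Installment 7: $4,202.33 +$12.60 interest = $4,214.93; pay $725.00 → $3,489.93
Installment 8: $3,489.93 +$10.46 interest = $3,500.39; pay $725.00 → $2,775.39
Installment 9: $2,775.39 +$8.32 interest = $2,783.71; pay $725.00 → $2,058.71
Installment 10: $2,058.71 +$6.17 interest = $2,064.88; pay $725.00 → $1,339.88
Installment 11: $1,339.88 +$4.01 interest = $1,343.89; pay $725.00 → $618.89
Installment 12: $618.89 +$1.85 interest = $620.74; pay $620.74 → $0.00

$620.74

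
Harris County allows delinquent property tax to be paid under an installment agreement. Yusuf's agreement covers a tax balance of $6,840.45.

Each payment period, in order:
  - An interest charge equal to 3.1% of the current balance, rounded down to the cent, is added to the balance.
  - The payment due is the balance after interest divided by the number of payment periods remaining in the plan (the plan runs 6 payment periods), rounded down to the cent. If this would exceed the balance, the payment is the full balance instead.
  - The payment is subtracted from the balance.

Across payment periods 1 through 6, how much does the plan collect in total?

# | Opening | Interest | Payment | End bal
1 | $6,840.45 | $212.05 | $1,175.41 | $5,877.09
2 | $5,877.09 | $182.18 | $1,211.85 | $4,847.42
3 | $4,847.42 | $150.27 | $1,249.42 | $3,748.27
4 | $3,748.27 | $116.19 | $1,288.15 | $2,576.31
5 | $2,576.31 | $79.86 | $1,328.08 | $1,328.09
6 | $1,328.09 | $41.17 | $1,369.26 | $0.00
Total paid: $7,622.17

$7,622.17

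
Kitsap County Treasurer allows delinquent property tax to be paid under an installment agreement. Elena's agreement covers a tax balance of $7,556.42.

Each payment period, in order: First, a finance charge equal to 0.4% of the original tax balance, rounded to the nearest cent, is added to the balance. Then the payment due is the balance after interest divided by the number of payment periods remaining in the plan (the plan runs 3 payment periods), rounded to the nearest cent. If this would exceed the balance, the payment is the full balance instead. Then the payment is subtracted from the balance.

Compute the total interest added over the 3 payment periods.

$90.69

Payment period 1: opening $7,556.42; interest $30.23 → $7,586.65; payment $2,528.88; balance $5,057.77
Payment period 2: opening $5,057.77; interest $30.23 → $5,088.00; payment $2,544.00; balance $2,544.00
Payment period 3: opening $2,544.00; interest $30.23 → $2,574.23; payment $2,574.23; balance $0.00
Total interest: $30.23 + $30.23 + $30.23 = $90.69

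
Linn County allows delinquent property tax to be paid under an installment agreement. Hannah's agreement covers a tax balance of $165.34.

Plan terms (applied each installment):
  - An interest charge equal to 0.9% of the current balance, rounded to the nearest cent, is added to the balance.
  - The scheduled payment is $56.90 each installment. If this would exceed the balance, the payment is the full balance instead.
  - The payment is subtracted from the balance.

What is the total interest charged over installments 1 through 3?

Installment 1: opening $165.34; interest $1.49 → $166.83; payment $56.90; balance $109.93
Installment 2: opening $109.93; interest $0.99 → $110.92; payment $56.90; balance $54.02
Installment 3: opening $54.02; interest $0.49 → $54.51; payment $54.51; balance $0.00
Total interest: $1.49 + $0.99 + $0.49 = $2.97

$2.97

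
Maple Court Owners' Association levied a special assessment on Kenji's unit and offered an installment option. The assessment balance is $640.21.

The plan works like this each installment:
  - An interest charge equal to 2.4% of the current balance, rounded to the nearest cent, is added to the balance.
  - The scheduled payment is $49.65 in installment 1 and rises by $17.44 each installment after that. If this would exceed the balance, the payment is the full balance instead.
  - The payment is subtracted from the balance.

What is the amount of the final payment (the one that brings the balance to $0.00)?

# | Opening | Interest | Payment | End bal
1 | $640.21 | $15.37 | $49.65 | $605.93
2 | $605.93 | $14.54 | $67.09 | $553.38
3 | $553.38 | $13.28 | $84.53 | $482.13
4 | $482.13 | $11.57 | $101.97 | $391.73
5 | $391.73 | $9.40 | $119.41 | $281.72
6 | $281.72 | $6.76 | $136.85 | $151.63
7 | $151.63 | $3.64 | $154.29 | $0.98
8 | $0.98 | $0.02 | $1.00 | $0.00

$1.00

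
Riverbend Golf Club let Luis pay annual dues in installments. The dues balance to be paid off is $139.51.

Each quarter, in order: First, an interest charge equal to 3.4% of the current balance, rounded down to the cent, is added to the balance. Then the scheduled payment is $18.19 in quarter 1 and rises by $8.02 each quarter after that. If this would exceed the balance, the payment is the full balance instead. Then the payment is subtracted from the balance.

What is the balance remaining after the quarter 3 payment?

Quarter 1: opening $139.51; interest $4.74 → $144.25; payment $18.19; balance $126.06
Quarter 2: opening $126.06; interest $4.28 → $130.34; payment $26.21; balance $104.13
Quarter 3: opening $104.13; interest $3.54 → $107.67; payment $34.23; balance $73.44

$73.44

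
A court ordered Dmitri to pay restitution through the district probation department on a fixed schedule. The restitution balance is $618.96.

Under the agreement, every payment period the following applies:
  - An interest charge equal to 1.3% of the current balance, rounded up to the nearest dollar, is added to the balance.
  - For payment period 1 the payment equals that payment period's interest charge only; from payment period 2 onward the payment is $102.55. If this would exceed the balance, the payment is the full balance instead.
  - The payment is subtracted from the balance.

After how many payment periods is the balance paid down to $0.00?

8

Payment period 1: opening $618.96; interest $9.00 → $627.96; payment $9.00; balance $618.96
Payment period 2: opening $618.96; interest $9.00 → $627.96; payment $102.55; balance $525.41
Payment period 3: opening $525.41; interest $7.00 → $532.41; payment $102.55; balance $429.86
Payment period 4: opening $429.86; interest $6.00 → $435.86; payment $102.55; balance $333.31
Payment period 5: opening $333.31; interest $5.00 → $338.31; payment $102.55; balance $235.76
Payment period 6: opening $235.76; interest $4.00 → $239.76; payment $102.55; balance $137.21
Payment period 7: opening $137.21; interest $2.00 → $139.21; payment $102.55; balance $36.66
Payment period 8: opening $36.66; interest $1.00 → $37.66; payment $37.66; balance $0.00
Balance reaches $0.00 in payment period 8.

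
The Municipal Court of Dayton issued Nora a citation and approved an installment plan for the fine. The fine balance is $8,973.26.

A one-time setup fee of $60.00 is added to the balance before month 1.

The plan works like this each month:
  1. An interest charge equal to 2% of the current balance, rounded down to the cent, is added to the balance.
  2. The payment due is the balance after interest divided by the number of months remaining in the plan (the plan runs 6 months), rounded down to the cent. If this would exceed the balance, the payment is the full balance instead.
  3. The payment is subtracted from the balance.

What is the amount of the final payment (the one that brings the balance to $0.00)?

Month 1: $9,033.26 +$180.66 interest = $9,213.92; pay $1,535.65 → $7,678.27
Month 2: $7,678.27 +$153.56 interest = $7,831.83; pay $1,566.36 → $6,265.47
Month 3: $6,265.47 +$125.30 interest = $6,390.77; pay $1,597.69 → $4,793.08
Month 4: $4,793.08 +$95.86 interest = $4,888.94; pay $1,629.64 → $3,259.30
Month 5: $3,259.30 +$65.18 interest = $3,324.48; pay $1,662.24 → $1,662.24
Month 6: $1,662.24 +$33.24 interest = $1,695.48; pay $1,695.48 → $0.00

$1,695.48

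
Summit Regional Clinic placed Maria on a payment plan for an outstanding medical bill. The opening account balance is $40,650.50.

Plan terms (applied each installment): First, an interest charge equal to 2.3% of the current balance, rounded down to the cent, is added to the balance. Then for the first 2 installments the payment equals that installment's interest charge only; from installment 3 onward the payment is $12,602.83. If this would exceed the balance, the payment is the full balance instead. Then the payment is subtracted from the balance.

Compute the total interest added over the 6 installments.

$3,974.75

# | Opening | Interest | Payment | End bal
1 | $40,650.50 | $934.96 | $934.96 | $40,650.50
2 | $40,650.50 | $934.96 | $934.96 | $40,650.50
3 | $40,650.50 | $934.96 | $12,602.83 | $28,982.63
4 | $28,982.63 | $666.60 | $12,602.83 | $17,046.40
5 | $17,046.40 | $392.06 | $12,602.83 | $4,835.63
6 | $4,835.63 | $111.21 | $4,946.84 | $0.00
Total interest: $934.96 + $934.96 + $934.96 + $666.60 + $392.06 + $111.21 = $3,974.75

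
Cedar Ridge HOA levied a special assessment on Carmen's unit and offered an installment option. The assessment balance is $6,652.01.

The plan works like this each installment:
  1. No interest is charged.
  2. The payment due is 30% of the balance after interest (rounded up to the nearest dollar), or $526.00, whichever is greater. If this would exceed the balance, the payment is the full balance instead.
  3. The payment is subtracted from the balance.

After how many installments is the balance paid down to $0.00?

8

Installment 1: opening $6,652.01; payment $1,996.00; balance $4,656.01
Installment 2: opening $4,656.01; payment $1,397.00; balance $3,259.01
Installment 3: opening $3,259.01; payment $978.00; balance $2,281.01
Installment 4: opening $2,281.01; payment $685.00; balance $1,596.01
Installment 5: opening $1,596.01; payment $526.00; balance $1,070.01
Installment 6: opening $1,070.01; payment $526.00; balance $544.01
Installment 7: opening $544.01; payment $526.00; balance $18.01
Installment 8: opening $18.01; payment $18.01; balance $0.00
Balance reaches $0.00 in installment 8.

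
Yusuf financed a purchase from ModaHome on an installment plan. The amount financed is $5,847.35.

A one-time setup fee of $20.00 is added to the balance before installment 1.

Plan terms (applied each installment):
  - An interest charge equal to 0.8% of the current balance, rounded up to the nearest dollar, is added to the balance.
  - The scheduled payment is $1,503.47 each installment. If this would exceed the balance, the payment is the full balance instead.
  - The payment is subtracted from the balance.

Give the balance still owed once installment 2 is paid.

Installment 1: $5,867.35 +$47.00 interest = $5,914.35; pay $1,503.47 → $4,410.88
Installment 2: $4,410.88 +$36.00 interest = $4,446.88; pay $1,503.47 → $2,943.41

$2,943.41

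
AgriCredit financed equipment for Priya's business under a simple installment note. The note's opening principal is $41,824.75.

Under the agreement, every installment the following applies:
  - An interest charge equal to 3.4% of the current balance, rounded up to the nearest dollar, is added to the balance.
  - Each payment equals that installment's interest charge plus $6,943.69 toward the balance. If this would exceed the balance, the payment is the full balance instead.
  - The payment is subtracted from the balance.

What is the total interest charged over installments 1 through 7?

Installment 1: opening $41,824.75; interest $1,423.00 → $43,247.75; payment $8,366.69; balance $34,881.06
Installment 2: opening $34,881.06; interest $1,186.00 → $36,067.06; payment $8,129.69; balance $27,937.37
Installment 3: opening $27,937.37; interest $950.00 → $28,887.37; payment $7,893.69; balance $20,993.68
Installment 4: opening $20,993.68; interest $714.00 → $21,707.68; payment $7,657.69; balance $14,049.99
Installment 5: opening $14,049.99; interest $478.00 → $14,527.99; payment $7,421.69; balance $7,106.30
Installment 6: opening $7,106.30; interest $242.00 → $7,348.30; payment $7,185.69; balance $162.61
Installment 7: opening $162.61; interest $6.00 → $168.61; payment $168.61; balance $0.00
Total interest: $1,423.00 + $1,186.00 + $950.00 + $714.00 + $478.00 + $242.00 + $6.00 = $4,999.00

$4,999.00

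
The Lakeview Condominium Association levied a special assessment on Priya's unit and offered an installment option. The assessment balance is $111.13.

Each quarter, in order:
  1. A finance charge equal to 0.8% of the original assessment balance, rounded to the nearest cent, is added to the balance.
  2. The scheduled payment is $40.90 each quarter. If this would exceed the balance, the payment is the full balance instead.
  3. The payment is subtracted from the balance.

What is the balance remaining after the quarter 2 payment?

Quarter 1: opening $111.13; interest $0.89 → $112.02; payment $40.90; balance $71.12
Quarter 2: opening $71.12; interest $0.89 → $72.01; payment $40.90; balance $31.11

$31.11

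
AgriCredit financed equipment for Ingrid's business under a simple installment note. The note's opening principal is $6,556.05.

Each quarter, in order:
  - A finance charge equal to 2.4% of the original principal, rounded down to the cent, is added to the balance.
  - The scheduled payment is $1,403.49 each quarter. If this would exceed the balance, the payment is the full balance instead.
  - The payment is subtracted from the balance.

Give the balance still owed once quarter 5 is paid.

$325.30

Quarter 1: opening $6,556.05; interest $157.34 → $6,713.39; payment $1,403.49; balance $5,309.90
Quarter 2: opening $5,309.90; interest $157.34 → $5,467.24; payment $1,403.49; balance $4,063.75
Quarter 3: opening $4,063.75; interest $157.34 → $4,221.09; payment $1,403.49; balance $2,817.60
Quarter 4: opening $2,817.60; interest $157.34 → $2,974.94; payment $1,403.49; balance $1,571.45
Quarter 5: opening $1,571.45; interest $157.34 → $1,728.79; payment $1,403.49; balance $325.30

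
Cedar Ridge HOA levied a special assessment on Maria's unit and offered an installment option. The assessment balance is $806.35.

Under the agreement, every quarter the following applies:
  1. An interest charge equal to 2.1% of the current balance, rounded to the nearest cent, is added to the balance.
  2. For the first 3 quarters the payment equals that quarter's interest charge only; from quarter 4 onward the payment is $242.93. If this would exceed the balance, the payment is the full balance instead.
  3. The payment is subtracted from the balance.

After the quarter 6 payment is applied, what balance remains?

Quarter 1: opening $806.35; interest $16.93 → $823.28; payment $16.93; balance $806.35
Quarter 2: opening $806.35; interest $16.93 → $823.28; payment $16.93; balance $806.35
Quarter 3: opening $806.35; interest $16.93 → $823.28; payment $16.93; balance $806.35
Quarter 4: opening $806.35; interest $16.93 → $823.28; payment $242.93; balance $580.35
Quarter 5: opening $580.35; interest $12.19 → $592.54; payment $242.93; balance $349.61
Quarter 6: opening $349.61; interest $7.34 → $356.95; payment $242.93; balance $114.02

$114.02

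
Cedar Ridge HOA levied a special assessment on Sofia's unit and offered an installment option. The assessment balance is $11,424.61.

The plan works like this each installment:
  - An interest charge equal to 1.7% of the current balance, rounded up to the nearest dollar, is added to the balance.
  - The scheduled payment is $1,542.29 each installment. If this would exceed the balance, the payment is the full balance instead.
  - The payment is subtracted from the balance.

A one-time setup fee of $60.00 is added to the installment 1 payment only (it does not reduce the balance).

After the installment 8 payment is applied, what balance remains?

$0.00

Installment 1: $11,424.61 +$195.00 interest = $11,619.61; pay $1,542.29 (+ $60.00 fee) → $10,077.32
Installment 2: $10,077.32 +$172.00 interest = $10,249.32; pay $1,542.29 → $8,707.03
Installment 3: $8,707.03 +$149.00 interest = $8,856.03; pay $1,542.29 → $7,313.74
Installment 4: $7,313.74 +$125.00 interest = $7,438.74; pay $1,542.29 → $5,896.45
Installment 5: $5,896.45 +$101.00 interest = $5,997.45; pay $1,542.29 → $4,455.16
Installment 6: $4,455.16 +$76.00 interest = $4,531.16; pay $1,542.29 → $2,988.87
Installment 7: $2,988.87 +$51.00 interest = $3,039.87; pay $1,542.29 → $1,497.58
Installment 8: $1,497.58 +$26.00 interest = $1,523.58; pay $1,523.58 → $0.00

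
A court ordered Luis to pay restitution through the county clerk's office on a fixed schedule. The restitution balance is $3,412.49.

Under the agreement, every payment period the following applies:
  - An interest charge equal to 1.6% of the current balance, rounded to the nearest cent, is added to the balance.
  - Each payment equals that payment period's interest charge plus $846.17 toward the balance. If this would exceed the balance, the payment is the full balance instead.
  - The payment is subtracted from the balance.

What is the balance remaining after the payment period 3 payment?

Payment period 1: opening $3,412.49; interest $54.60 → $3,467.09; payment $900.77; balance $2,566.32
Payment period 2: opening $2,566.32; interest $41.06 → $2,607.38; payment $887.23; balance $1,720.15
Payment period 3: opening $1,720.15; interest $27.52 → $1,747.67; payment $873.69; balance $873.98

$873.98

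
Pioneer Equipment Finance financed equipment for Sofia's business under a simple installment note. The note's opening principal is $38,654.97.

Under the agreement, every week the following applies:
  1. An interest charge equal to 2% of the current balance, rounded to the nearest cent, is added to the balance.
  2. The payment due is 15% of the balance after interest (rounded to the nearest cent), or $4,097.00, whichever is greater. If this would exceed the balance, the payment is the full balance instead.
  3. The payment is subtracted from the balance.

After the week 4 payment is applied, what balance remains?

$21,598.84

Week 1: $38,654.97 +$773.10 interest = $39,428.07; pay $5,914.21 → $33,513.86
Week 2: $33,513.86 +$670.28 interest = $34,184.14; pay $5,127.62 → $29,056.52
Week 3: $29,056.52 +$581.13 interest = $29,637.65; pay $4,445.65 → $25,192.00
Week 4: $25,192.00 +$503.84 interest = $25,695.84; pay $4,097.00 → $21,598.84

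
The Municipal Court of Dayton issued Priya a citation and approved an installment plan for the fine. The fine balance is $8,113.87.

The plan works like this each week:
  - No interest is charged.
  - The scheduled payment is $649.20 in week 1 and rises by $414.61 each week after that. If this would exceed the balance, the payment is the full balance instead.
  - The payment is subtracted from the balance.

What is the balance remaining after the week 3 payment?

$4,922.44

# | Opening | Payment | End bal
1 | $8,113.87 | $649.20 | $7,464.67
2 | $7,464.67 | $1,063.81 | $6,400.86
3 | $6,400.86 | $1,478.42 | $4,922.44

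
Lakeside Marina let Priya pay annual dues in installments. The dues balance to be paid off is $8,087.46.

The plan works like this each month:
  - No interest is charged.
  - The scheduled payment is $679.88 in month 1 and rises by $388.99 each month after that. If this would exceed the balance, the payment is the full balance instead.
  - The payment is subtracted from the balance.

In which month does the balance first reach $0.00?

Month 1: $8,087.46 − $679.88 → $7,407.58
Month 2: $7,407.58 − $1,068.87 → $6,338.71
Month 3: $6,338.71 − $1,457.86 → $4,880.85
Month 4: $4,880.85 − $1,846.85 → $3,034.00
Month 5: $3,034.00 − $2,235.84 → $798.16
Month 6: $798.16 − $798.16 → $0.00
Balance reaches $0.00 in month 6.

6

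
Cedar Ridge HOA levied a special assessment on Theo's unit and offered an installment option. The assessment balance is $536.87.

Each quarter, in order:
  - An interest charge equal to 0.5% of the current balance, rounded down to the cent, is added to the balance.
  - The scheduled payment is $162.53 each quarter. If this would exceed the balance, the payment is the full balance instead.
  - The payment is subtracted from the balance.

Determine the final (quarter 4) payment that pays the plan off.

Quarter 1: $536.87 +$2.68 interest = $539.55; pay $162.53 → $377.02
Quarter 2: $377.02 +$1.88 interest = $378.90; pay $162.53 → $216.37
Quarter 3: $216.37 +$1.08 interest = $217.45; pay $162.53 → $54.92
Quarter 4: $54.92 +$0.27 interest = $55.19; pay $55.19 → $0.00

$55.19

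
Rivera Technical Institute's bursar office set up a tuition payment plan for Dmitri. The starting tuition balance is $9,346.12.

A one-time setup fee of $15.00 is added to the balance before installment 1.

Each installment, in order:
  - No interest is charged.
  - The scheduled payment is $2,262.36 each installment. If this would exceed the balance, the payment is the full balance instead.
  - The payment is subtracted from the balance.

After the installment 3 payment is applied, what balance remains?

$2,574.04

Installment 1: opening $9,361.12; payment $2,262.36; balance $7,098.76
Installment 2: opening $7,098.76; payment $2,262.36; balance $4,836.40
Installment 3: opening $4,836.40; payment $2,262.36; balance $2,574.04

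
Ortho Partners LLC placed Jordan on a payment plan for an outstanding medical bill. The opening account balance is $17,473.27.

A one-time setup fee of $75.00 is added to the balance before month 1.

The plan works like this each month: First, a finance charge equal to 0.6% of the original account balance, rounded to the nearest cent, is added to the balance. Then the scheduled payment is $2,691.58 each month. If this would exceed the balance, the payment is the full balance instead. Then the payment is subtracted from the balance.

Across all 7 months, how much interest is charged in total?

$733.88

Month 1: opening $17,548.27; interest $104.84 → $17,653.11; payment $2,691.58; balance $14,961.53
Month 2: opening $14,961.53; interest $104.84 → $15,066.37; payment $2,691.58; balance $12,374.79
Month 3: opening $12,374.79; interest $104.84 → $12,479.63; payment $2,691.58; balance $9,788.05
Month 4: opening $9,788.05; interest $104.84 → $9,892.89; payment $2,691.58; balance $7,201.31
Month 5: opening $7,201.31; interest $104.84 → $7,306.15; payment $2,691.58; balance $4,614.57
Month 6: opening $4,614.57; interest $104.84 → $4,719.41; payment $2,691.58; balance $2,027.83
Month 7: opening $2,027.83; interest $104.84 → $2,132.67; payment $2,132.67; balance $0.00
Total interest: $104.84 + $104.84 + $104.84 + $104.84 + $104.84 + $104.84 + $104.84 = $733.88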